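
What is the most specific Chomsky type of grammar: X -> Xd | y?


Left-linear: every RHS is a terminal or one nonterminal followed by a terminal
Classification: Type 3 (Regular)


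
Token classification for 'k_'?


Pattern: letter/underscore followed by alphanumerics, not a keyword
Type: IDENTIFIER


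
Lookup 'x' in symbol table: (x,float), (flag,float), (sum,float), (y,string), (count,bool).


Lookup 'x' → type float


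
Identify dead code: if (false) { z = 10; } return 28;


condition is constant false, so the whole block is unreachable
Dead: 'if (false) { z = 10; }'


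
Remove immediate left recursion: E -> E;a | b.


Left-recursive alternatives: E;a; non-recursive: b
Introduce E': E -> bE', E' -> ;aE' | ε


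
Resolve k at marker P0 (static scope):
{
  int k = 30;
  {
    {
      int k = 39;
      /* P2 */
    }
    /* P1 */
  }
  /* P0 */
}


k declared in the same block as P0
k = 30


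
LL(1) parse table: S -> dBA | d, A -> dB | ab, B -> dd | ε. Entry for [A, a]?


For [A, a]: 'a' ∈ FIRST(ab)
Entry: A -> ab


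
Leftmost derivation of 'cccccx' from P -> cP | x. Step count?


Derivation: P => cP => ccP => cccP => ccccP => cccccP => cccccx
Steps: 6


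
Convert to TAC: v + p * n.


Break into single-operator statements:
t1 = p * n
t2 = v + t1


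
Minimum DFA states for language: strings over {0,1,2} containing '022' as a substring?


KMP-style automaton: 3 progress states + 1 absorbing accept = 4
Minimal DFA: 4 states


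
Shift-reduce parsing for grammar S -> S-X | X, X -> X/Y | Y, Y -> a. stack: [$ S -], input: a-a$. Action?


no handle ('S-' is not any RHS); shift 'a'
Action: shift


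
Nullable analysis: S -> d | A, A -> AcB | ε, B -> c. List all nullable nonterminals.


A nonterminal is nullable iff some alternative derives ε (directly, or every symbol in it is nullable)
Nullable: {A, S}


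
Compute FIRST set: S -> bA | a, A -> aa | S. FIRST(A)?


Per alternative of A: FIRST(aa) = {a}; FIRST(S) = {a, b}
FIRST(A) = {a, b}


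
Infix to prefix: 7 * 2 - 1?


left-to-right (same/higher precedence on left): tree is (- (* 7 2) 1)
Prefix: - * 7 2 1


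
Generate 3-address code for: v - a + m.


Break into single-operator statements:
t1 = v - a
t2 = t1 + m


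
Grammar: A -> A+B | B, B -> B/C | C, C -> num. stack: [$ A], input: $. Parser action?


start symbol A on stack, input exhausted
Action: accept


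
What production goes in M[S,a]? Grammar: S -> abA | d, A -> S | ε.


For [S, a]: 'a' ∈ FIRST(abA)
Entry: S -> abA


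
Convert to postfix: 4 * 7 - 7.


Left to right (same or higher precedence on left)
Postfix: 4 7 * 7 -


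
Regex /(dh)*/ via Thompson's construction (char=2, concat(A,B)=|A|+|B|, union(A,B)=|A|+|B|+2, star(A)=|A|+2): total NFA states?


Syntax tree has 2 char leaf(s), 0 union(s), 1 star(s)
chars contribute 2×2 = 4; each union adds +2; each star adds +2
Total: 4 + 0 + 2 = 6 states


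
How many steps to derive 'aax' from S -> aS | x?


Derivation: S => aS => aaS => aax
Steps: 3


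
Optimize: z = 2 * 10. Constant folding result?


2 * 10 = 20 at compile time
Optimized: z = 20


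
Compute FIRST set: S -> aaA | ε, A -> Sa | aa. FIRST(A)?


Per alternative of A: FIRST(Sa) = {a}; FIRST(aa) = {a}
FIRST(A) = {a}


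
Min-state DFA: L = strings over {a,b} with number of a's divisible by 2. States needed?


Track (count of a) mod 2: states 0..1, accept at 0
Minimal DFA: 2 states


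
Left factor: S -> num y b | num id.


Common prefix: 'num'
Factored: S -> num S', S' -> y b | id


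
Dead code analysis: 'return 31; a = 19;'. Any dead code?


statement follows a return and is unreachable
Dead: 'a = 19'


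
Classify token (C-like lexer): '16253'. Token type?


Pattern: digits only
Type: INTEGER_LITERAL


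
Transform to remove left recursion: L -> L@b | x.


Left-recursive alternatives: L@b; non-recursive: x
Introduce L': L -> xL', L' -> @bL' | ε


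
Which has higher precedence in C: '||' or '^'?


'^' is bitwise XOR (level 4); '||' is logical OR (level 1)
Higher level binds tighter
'^' has higher precedence than '||'


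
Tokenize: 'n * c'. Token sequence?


Scan left to right, longest-match per lexeme
Tokens: ID(n), OP(*), ID(c)


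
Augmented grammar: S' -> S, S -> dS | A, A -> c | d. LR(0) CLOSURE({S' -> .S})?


Start: S' -> .S
For each item with dot before a nonterminal B, add B -> .γ for every B-production
Closure: [S' -> .S, S -> .dS, S -> .A, A -> .c, A -> .d]


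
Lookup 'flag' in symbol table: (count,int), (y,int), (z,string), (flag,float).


Lookup 'flag' → type float


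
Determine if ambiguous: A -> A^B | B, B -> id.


precedence layered via separate nonterminal B: deterministic
Unambiguous


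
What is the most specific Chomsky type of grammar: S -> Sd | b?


Left-linear: every RHS is a terminal or one nonterminal followed by a terminal
Classification: Type 3 (Regular)


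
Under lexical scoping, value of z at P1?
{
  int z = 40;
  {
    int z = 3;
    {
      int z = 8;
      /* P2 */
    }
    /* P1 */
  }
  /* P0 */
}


z declared in the same block as P1
z = 3


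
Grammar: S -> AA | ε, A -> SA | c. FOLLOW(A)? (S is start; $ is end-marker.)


$ ∈ FOLLOW(S). For each A -> αBβ: add FIRST(β)\{ε} to FOLLOW(B); if β nullable, add FOLLOW(A).
FOLLOW(A) = {$, c}


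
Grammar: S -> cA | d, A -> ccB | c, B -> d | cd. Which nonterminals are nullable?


A nonterminal is nullable iff some alternative derives ε (directly, or every symbol in it is nullable)
Nullable: {}


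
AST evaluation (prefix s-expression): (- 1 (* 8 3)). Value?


Evaluate inner: (* 8 3) = 24
Evaluate root: (- 1 24) = -23
Result: -23


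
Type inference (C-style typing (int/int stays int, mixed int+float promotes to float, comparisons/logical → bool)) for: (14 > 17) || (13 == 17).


Operand types: bool || bool
Rule: logical operators take bool operands and yield bool
Result type: bool


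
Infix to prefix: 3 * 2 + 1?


left-to-right (same/higher precedence on left): tree is (+ (* 3 2) 1)
Prefix: + * 3 2 1


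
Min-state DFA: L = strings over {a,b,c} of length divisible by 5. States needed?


Track length mod 5: states 0..4, accept at 0
Minimal DFA: 5 states


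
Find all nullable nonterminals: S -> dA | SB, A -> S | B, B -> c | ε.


A nonterminal is nullable iff some alternative derives ε (directly, or every symbol in it is nullable)
Nullable: {A, B}


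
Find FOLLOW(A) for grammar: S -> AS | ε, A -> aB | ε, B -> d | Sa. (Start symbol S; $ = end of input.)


$ ∈ FOLLOW(S). For each A -> αBβ: add FIRST(β)\{ε} to FOLLOW(B); if β nullable, add FOLLOW(A).
FOLLOW(A) = {$, a}


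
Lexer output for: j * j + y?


Scan left to right, longest-match per lexeme
Tokens: ID(j), OP(*), ID(j), OP(+), ID(y)


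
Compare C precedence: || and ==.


'==' is equality (level 6); '||' is logical OR (level 1)
Higher level binds tighter
'==' has higher precedence than '||'


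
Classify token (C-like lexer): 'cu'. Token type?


Pattern: letter/underscore followed by alphanumerics, not a keyword
Type: IDENTIFIER


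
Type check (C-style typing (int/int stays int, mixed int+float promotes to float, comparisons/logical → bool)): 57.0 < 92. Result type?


Operand types: float < int
Rule: comparison yields bool
Result type: bool


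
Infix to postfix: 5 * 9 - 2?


Left to right (same or higher precedence on left)
Postfix: 5 9 * 2 -


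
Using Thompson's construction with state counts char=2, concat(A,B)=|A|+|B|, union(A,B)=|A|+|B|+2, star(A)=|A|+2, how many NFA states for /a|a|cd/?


Syntax tree has 4 char leaf(s), 2 union(s), 0 star(s)
chars contribute 4×2 = 8; each union adds +2; each star adds +2
Total: 8 + 4 + 0 = 12 states


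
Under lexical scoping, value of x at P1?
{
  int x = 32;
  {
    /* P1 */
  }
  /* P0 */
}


P1's block does not declare x; resolves to the enclosing declaration at depth 0
x = 32


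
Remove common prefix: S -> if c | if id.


Common prefix: 'if'
Factored: S -> if S', S' -> c | id


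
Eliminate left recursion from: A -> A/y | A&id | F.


Left-recursive alternatives: A/y, A&id; non-recursive: F
Introduce A': A -> FA', A' -> /yA' | &idA' | ε


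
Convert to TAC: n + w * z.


Break into single-operator statements:
t1 = w * z
t2 = n + t1


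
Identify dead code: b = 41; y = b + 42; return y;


b is read by y's definition; y is returned
No dead code


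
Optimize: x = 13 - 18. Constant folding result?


13 - 18 = -5 at compile time
Optimized: x = -5


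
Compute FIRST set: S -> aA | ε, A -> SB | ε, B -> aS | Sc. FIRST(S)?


Per alternative of S: FIRST(aA) = {a}; FIRST(ε) = {ε}
FIRST(S) = {a, ε}


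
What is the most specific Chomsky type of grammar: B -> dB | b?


Right-linear: every RHS is a terminal or a terminal followed by one nonterminal
Classification: Type 3 (Regular)


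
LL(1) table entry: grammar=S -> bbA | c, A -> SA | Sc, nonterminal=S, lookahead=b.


For [S, b]: 'b' ∈ FIRST(bbA)
Entry: S -> bbA


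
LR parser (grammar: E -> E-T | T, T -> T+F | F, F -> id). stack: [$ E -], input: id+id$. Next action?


no handle ('E-' is not any RHS); shift 'id'
Action: shift


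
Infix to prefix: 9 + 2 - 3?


left-to-right (same/higher precedence on left): tree is (- (+ 9 2) 3)
Prefix: - + 9 2 3


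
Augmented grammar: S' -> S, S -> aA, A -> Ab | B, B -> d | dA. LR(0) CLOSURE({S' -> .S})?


Start: S' -> .S
For each item with dot before a nonterminal B, add B -> .γ for every B-production
Closure: [S' -> .S, S -> .aA]


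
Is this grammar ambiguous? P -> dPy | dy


balanced d^n…y^n: each string has a unique parse
Unambiguous


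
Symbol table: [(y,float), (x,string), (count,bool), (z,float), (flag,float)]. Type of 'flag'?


Lookup 'flag' → type float


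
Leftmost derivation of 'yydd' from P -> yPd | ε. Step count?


Derivation: P => yPd => yyPdd => yydd
Steps: 3


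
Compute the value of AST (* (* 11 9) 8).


Evaluate inner: (* 11 9) = 99
Evaluate root: (* 99 8) = 792
Result: 792


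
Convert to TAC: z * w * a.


Break into single-operator statements:
t1 = z * w
t2 = t1 * a


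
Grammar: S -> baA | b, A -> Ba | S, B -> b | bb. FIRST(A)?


Per alternative of A: FIRST(Ba) = {b}; FIRST(S) = {b}
FIRST(A) = {b}


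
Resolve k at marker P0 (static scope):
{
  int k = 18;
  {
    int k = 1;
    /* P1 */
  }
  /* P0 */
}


k declared in the same block as P0
k = 18


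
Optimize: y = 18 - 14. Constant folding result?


18 - 14 = 4 at compile time
Optimized: y = 4


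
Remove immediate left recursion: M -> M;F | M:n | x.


Left-recursive alternatives: M;F, M:n; non-recursive: x
Introduce M': M -> xM', M' -> ;FM' | :nM' | ε


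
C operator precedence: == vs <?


'<' is relational (level 7); '==' is equality (level 6)
Higher level binds tighter
'<' has higher precedence than '=='


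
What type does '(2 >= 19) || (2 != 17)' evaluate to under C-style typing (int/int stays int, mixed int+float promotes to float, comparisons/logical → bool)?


Operand types: bool || bool
Rule: logical operators take bool operands and yield bool
Result type: bool


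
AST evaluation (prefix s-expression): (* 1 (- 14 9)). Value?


Evaluate inner: (- 14 9) = 5
Evaluate root: (* 1 5) = 5
Result: 5


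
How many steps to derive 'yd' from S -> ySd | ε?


Derivation: S => ySd => yd
Steps: 2


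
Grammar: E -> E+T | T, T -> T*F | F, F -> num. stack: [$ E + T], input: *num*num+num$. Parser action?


'*' can extend T; shift to build T -> T*F
Action: shift


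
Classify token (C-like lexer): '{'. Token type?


Pattern: delimiter/punctuation
Type: PUNCTUATION


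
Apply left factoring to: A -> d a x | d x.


Common prefix: 'd'
Factored: A -> d A', A' -> a x | x


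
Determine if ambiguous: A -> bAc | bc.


balanced b^n…c^n: each string has a unique parse
Unambiguous


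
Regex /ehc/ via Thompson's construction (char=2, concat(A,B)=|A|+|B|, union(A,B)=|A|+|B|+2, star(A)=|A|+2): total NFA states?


Syntax tree has 3 char leaf(s), 0 union(s), 0 star(s)
chars contribute 3×2 = 6; each union adds +2; each star adds +2
Total: 6 + 0 + 0 = 6 states


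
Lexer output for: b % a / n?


Scan left to right, longest-match per lexeme
Tokens: ID(b), OP(%), ID(a), OP(/), ID(n)


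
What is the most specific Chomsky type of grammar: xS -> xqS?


LHS has context (more than one symbol) and |LHS| ≤ |RHS|
Classification: Type 1 (Context-Sensitive)


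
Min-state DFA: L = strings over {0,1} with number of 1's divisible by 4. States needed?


Track (count of 1) mod 4: states 0..3, accept at 0
Minimal DFA: 4 states


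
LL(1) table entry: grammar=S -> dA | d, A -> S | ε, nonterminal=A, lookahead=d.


For [A, d]: 'd' ∈ FIRST(S)
Entry: A -> S


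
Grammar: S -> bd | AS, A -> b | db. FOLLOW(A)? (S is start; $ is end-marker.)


$ ∈ FOLLOW(S). For each A -> αBβ: add FIRST(β)\{ε} to FOLLOW(B); if β nullable, add FOLLOW(A).
FOLLOW(A) = {b, d}


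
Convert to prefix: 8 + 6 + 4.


left-to-right (same/higher precedence on left): tree is (+ (+ 8 6) 4)
Prefix: + + 8 6 4


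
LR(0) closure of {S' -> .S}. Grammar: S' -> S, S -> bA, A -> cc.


Start: S' -> .S
For each item with dot before a nonterminal B, add B -> .γ for every B-production
Closure: [S' -> .S, S -> .bA]


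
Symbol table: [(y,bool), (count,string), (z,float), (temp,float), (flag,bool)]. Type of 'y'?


Lookup 'y' → type bool


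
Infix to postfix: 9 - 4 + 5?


Left to right (same or higher precedence on left)
Postfix: 9 4 - 5 +


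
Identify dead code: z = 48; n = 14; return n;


z is assigned but never read
Dead: 'z = 48'


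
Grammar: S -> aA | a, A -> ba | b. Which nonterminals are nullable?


A nonterminal is nullable iff some alternative derives ε (directly, or every symbol in it is nullable)
Nullable: {}


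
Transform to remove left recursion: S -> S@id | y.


Left-recursive alternatives: S@id; non-recursive: y
Introduce S': S -> yS', S' -> @idS' | ε


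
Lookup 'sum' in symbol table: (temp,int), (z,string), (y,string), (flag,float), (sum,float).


Lookup 'sum' → type float


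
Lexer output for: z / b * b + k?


Scan left to right, longest-match per lexeme
Tokens: ID(z), OP(/), ID(b), OP(*), ID(b), OP(+), ID(k)


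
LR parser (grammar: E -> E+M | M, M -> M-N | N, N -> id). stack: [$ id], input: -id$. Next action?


'id' on top is the handle for N -> id
Action: reduce (N -> id)


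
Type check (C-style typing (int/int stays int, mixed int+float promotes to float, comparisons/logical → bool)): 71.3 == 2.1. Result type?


Operand types: float == float
Rule: comparison yields bool
Result type: bool


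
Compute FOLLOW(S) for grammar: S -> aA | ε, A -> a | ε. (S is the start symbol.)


$ ∈ FOLLOW(S). For each A -> αBβ: add FIRST(β)\{ε} to FOLLOW(B); if β nullable, add FOLLOW(A).
FOLLOW(S) = {$}


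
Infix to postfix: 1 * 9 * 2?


Left to right (same or higher precedence on left)
Postfix: 1 9 * 2 *


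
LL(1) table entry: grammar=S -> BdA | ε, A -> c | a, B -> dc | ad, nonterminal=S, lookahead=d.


For [S, d]: 'd' ∈ FIRST(BdA)
Entry: S -> BdA


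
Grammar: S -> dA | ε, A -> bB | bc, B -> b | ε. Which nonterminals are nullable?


A nonterminal is nullable iff some alternative derives ε (directly, or every symbol in it is nullable)
Nullable: {B, S}


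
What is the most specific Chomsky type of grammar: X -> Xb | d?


Left-linear: every RHS is a terminal or one nonterminal followed by a terminal
Classification: Type 3 (Regular)


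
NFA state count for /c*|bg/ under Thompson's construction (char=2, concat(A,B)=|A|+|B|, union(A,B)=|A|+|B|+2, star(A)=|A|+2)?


Syntax tree has 3 char leaf(s), 1 union(s), 1 star(s)
chars contribute 3×2 = 6; each union adds +2; each star adds +2
Total: 6 + 2 + 2 = 10 states


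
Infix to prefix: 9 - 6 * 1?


'*' binds tighter: tree is (- 9 (* 6 1))
Prefix: - 9 * 6 1


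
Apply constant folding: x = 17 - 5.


17 - 5 = 12 at compile time
Optimized: x = 12


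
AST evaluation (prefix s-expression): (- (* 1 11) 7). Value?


Evaluate inner: (* 1 11) = 11
Evaluate root: (- 11 7) = 4
Result: 4


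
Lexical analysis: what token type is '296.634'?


Pattern: digits with a decimal point
Type: FLOAT_LITERAL


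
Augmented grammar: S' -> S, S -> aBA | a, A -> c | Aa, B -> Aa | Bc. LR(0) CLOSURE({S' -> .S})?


Start: S' -> .S
For each item with dot before a nonterminal B, add B -> .γ for every B-production
Closure: [S' -> .S, S -> .aBA, S -> .a]


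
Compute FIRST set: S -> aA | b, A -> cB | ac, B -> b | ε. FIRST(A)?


Per alternative of A: FIRST(cB) = {c}; FIRST(ac) = {a}
FIRST(A) = {a, c}


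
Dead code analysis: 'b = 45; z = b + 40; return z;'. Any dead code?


b is read by z's definition; z is returned
No dead code


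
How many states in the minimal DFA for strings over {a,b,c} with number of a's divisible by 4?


Track (count of a) mod 4: states 0..3, accept at 0
Minimal DFA: 4 states


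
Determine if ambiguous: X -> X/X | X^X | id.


'id/id^id' has two parse trees (no precedence encoded between / and ^)
Ambiguous


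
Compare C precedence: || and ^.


'^' is bitwise XOR (level 4); '||' is logical OR (level 1)
Higher level binds tighter
'^' has higher precedence than '||'


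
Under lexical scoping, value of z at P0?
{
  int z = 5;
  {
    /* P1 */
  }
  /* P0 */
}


z declared in the same block as P0
z = 5


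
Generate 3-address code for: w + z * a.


Break into single-operator statements:
t1 = z * a
t2 = w + t1


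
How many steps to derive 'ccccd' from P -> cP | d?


Derivation: P => cP => ccP => cccP => ccccP => ccccd
Steps: 5


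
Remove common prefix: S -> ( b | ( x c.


Common prefix: '('
Factored: S -> ( S', S' -> b | x c


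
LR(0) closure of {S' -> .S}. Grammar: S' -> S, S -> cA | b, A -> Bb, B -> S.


Start: S' -> .S
For each item with dot before a nonterminal B, add B -> .γ for every B-production
Closure: [S' -> .S, S -> .cA, S -> .b]


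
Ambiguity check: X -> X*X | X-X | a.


'a*a-a' has two parse trees (no precedence encoded between * and -)
Ambiguous


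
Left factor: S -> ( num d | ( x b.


Common prefix: '('
Factored: S -> ( S', S' -> num d | x b


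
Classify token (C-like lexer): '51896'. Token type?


Pattern: digits only
Type: INTEGER_LITERAL


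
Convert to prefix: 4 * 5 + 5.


left-to-right (same/higher precedence on left): tree is (+ (* 4 5) 5)
Prefix: + * 4 5 5


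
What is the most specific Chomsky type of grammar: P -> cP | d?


Right-linear: every RHS is a terminal or a terminal followed by one nonterminal
Classification: Type 3 (Regular)


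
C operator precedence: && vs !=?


'!=' is equality (level 6); '&&' is logical AND (level 2)
Higher level binds tighter
'!=' has higher precedence than '&&'


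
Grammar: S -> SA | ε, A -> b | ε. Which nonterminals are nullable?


A nonterminal is nullable iff some alternative derives ε (directly, or every symbol in it is nullable)
Nullable: {A, S}


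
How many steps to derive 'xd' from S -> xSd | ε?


Derivation: S => xSd => xd
Steps: 2


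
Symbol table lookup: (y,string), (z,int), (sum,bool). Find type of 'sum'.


Lookup 'sum' → type bool


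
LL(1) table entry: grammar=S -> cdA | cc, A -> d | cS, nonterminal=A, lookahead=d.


For [A, d]: 'd' ∈ FIRST(d)
Entry: A -> d


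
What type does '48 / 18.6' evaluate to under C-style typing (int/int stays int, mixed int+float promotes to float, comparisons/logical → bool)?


Operand types: int / float
Rule: mixed int/float promotes to float; int/int stays int
Result type: float


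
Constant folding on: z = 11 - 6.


11 - 6 = 5 at compile time
Optimized: z = 5


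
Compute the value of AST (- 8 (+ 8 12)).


Evaluate inner: (+ 8 12) = 20
Evaluate root: (- 8 20) = -12
Result: -12


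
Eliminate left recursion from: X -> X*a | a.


Left-recursive alternatives: X*a; non-recursive: a
Introduce X': X -> aX', X' -> *aX' | ε


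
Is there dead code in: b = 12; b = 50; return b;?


first assignment to b is overwritten before any read
Dead: 'b = 12'


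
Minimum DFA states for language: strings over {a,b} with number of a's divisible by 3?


Track (count of a) mod 3: states 0..2, accept at 0
Minimal DFA: 3 states


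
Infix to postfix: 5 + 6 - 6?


Left to right (same or higher precedence on left)
Postfix: 5 6 + 6 -


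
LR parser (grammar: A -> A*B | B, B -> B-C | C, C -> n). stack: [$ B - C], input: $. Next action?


handle 'B-C' on top
Action: reduce (B -> B-C)


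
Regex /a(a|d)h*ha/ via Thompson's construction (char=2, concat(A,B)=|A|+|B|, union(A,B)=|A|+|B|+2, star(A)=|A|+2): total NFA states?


Syntax tree has 6 char leaf(s), 1 union(s), 1 star(s)
chars contribute 6×2 = 12; each union adds +2; each star adds +2
Total: 12 + 2 + 2 = 16 states


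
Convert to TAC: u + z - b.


Break into single-operator statements:
t1 = u + z
t2 = t1 - b


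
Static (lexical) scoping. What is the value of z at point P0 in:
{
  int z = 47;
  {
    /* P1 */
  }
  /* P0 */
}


z declared in the same block as P0
z = 47


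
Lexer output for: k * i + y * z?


Scan left to right, longest-match per lexeme
Tokens: ID(k), OP(*), ID(i), OP(+), ID(y), OP(*), ID(z)


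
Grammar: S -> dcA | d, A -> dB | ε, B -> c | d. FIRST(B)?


Per alternative of B: FIRST(c) = {c}; FIRST(d) = {d}
FIRST(B) = {c, d}


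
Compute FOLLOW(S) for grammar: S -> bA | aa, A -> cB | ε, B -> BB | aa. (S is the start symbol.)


$ ∈ FOLLOW(S). For each A -> αBβ: add FIRST(β)\{ε} to FOLLOW(B); if β nullable, add FOLLOW(A).
FOLLOW(S) = {$}


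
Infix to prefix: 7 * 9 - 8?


left-to-right (same/higher precedence on left): tree is (- (* 7 9) 8)
Prefix: - * 7 9 8


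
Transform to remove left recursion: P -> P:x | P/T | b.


Left-recursive alternatives: P:x, P/T; non-recursive: b
Introduce P': P -> bP', P' -> :xP' | /TP' | ε


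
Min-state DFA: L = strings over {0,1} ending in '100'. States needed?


Track the longest suffix of input matching a prefix of '100': 4 classes (prefixes of length 0..3)
Minimal DFA: 4 states


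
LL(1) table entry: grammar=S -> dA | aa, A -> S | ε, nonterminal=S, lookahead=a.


For [S, a]: 'a' ∈ FIRST(aa)
Entry: S -> aa


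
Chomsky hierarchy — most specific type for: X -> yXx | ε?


Single nonterminal LHS, but y^n x^n is not regular
Classification: Type 2 (Context-Free)


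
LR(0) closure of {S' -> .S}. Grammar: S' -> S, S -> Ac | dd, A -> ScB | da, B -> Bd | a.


Start: S' -> .S
For each item with dot before a nonterminal B, add B -> .γ for every B-production
Closure: [S' -> .S, S -> .Ac, S -> .dd, A -> .ScB, A -> .da]


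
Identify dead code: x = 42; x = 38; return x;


first assignment to x is overwritten before any read
Dead: 'x = 42'


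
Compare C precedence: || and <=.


'<=' is relational (level 7); '||' is logical OR (level 1)
Higher level binds tighter
'<=' has higher precedence than '||'


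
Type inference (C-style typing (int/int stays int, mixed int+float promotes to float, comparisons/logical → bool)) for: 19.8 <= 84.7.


Operand types: float <= float
Rule: comparison yields bool
Result type: bool


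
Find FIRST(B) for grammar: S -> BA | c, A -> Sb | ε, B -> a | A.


Per alternative of B: FIRST(a) = {a}; FIRST(A) = {a, b, c, ε}
FIRST(B) = {a, b, c, ε}


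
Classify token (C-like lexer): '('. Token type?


Pattern: delimiter/punctuation
Type: PUNCTUATION


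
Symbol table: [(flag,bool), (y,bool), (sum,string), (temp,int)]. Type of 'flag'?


Lookup 'flag' → type bool


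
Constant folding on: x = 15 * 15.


15 * 15 = 225 at compile time
Optimized: x = 225


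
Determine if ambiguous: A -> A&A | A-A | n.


'n&n-n' has two parse trees (no precedence encoded between & and -)
Ambiguous


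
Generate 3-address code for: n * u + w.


Break into single-operator statements:
t1 = n * u
t2 = t1 + w


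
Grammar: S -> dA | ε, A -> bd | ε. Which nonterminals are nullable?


A nonterminal is nullable iff some alternative derives ε (directly, or every symbol in it is nullable)
Nullable: {A, S}


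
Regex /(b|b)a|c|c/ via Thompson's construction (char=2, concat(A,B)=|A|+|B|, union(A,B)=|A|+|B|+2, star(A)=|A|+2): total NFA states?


Syntax tree has 5 char leaf(s), 3 union(s), 0 star(s)
chars contribute 5×2 = 10; each union adds +2; each star adds +2
Total: 10 + 6 + 0 = 16 states


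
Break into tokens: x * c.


Scan left to right, longest-match per lexeme
Tokens: ID(x), OP(*), ID(c)


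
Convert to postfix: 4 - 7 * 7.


* has higher precedence, evaluate 7*7 first
Postfix: 4 7 7 * -


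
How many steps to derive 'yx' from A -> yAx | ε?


Derivation: A => yAx => yx
Steps: 2


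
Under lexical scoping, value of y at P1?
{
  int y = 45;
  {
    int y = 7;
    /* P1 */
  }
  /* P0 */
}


y declared in the same block as P1
y = 7


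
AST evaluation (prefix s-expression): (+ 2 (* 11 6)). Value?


Evaluate inner: (* 11 6) = 66
Evaluate root: (+ 2 66) = 68
Result: 68


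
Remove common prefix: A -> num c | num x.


Common prefix: 'num'
Factored: A -> num A', A' -> c | x


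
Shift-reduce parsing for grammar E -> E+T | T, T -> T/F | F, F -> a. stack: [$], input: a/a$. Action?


no handle on stack; shift 'a'
Action: shift


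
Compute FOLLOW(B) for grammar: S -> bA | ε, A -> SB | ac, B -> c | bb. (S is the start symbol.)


$ ∈ FOLLOW(S). For each A -> αBβ: add FIRST(β)\{ε} to FOLLOW(B); if β nullable, add FOLLOW(A).
FOLLOW(B) = {$, b, c}


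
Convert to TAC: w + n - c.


Break into single-operator statements:
t1 = w + n
t2 = t1 - c


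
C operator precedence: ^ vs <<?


'<<' is shift (level 8); '^' is bitwise XOR (level 4)
Higher level binds tighter
'<<' has higher precedence than '^'


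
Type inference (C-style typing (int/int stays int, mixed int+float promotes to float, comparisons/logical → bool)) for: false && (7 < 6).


Operand types: bool && bool
Rule: logical operators take bool operands and yield bool
Result type: bool


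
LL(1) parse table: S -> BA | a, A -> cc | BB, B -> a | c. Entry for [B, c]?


For [B, c]: 'c' ∈ FIRST(c)
Entry: B -> c


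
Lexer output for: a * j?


Scan left to right, longest-match per lexeme
Tokens: ID(a), OP(*), ID(j)


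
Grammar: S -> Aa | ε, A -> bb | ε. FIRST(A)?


Per alternative of A: FIRST(bb) = {b}; FIRST(ε) = {ε}
FIRST(A) = {b, ε}


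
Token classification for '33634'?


Pattern: digits only
Type: INTEGER_LITERAL


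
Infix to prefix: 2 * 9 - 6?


left-to-right (same/higher precedence on left): tree is (- (* 2 9) 6)
Prefix: - * 2 9 6


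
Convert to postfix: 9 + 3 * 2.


* has higher precedence, evaluate 3*2 first
Postfix: 9 3 2 * +


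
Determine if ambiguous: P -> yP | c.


right-linear, alternatives start with distinct terminals 'y' vs 'c': unique leftmost derivation
Unambiguous


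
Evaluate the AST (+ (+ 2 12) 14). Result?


Evaluate inner: (+ 2 12) = 14
Evaluate root: (+ 14 14) = 28
Result: 28


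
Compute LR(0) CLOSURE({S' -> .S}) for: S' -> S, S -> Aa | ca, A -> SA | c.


Start: S' -> .S
For each item with dot before a nonterminal B, add B -> .γ for every B-production
Closure: [S' -> .S, S -> .Aa, S -> .ca, A -> .SA, A -> .c]


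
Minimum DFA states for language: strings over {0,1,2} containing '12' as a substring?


KMP-style automaton: 2 progress states + 1 absorbing accept = 3
Minimal DFA: 3 states


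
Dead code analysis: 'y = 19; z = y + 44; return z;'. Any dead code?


y is read by z's definition; z is returned
No dead code


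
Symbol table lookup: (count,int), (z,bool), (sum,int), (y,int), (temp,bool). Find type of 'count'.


Lookup 'count' → type int


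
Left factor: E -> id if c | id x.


Common prefix: 'id'
Factored: E -> id E', E' -> if c | x


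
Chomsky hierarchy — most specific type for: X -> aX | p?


Right-linear: every RHS is a terminal or a terminal followed by one nonterminal
Classification: Type 3 (Regular)


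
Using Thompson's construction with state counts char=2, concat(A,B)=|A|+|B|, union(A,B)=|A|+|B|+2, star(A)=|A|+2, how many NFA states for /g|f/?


Syntax tree has 2 char leaf(s), 1 union(s), 0 star(s)
chars contribute 2×2 = 4; each union adds +2; each star adds +2
Total: 4 + 2 + 0 = 6 states


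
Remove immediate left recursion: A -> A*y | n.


Left-recursive alternatives: A*y; non-recursive: n
Introduce A': A -> nA', A' -> *yA' | ε


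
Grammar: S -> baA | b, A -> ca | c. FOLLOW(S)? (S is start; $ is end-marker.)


$ ∈ FOLLOW(S). For each A -> αBβ: add FIRST(β)\{ε} to FOLLOW(B); if β nullable, add FOLLOW(A).
FOLLOW(S) = {$}


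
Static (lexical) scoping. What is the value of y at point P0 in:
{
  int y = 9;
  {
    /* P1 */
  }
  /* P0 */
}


y declared in the same block as P0
y = 9


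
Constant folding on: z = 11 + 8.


11 + 8 = 19 at compile time
Optimized: z = 19


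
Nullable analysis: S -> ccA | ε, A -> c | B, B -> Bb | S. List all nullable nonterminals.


A nonterminal is nullable iff some alternative derives ε (directly, or every symbol in it is nullable)
Nullable: {A, B, S}


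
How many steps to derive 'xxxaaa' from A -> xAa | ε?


Derivation: A => xAa => xxAaa => xxxAaaa => xxxaaa
Steps: 4


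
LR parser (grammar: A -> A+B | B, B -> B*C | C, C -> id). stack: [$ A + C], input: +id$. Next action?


'C' (not preceded by B*) is the handle for B -> C
Action: reduce (B -> C)


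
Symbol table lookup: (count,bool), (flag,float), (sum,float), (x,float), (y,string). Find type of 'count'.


Lookup 'count' → type bool


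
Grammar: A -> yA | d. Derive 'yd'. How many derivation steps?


Derivation: A => yA => yd
Steps: 2


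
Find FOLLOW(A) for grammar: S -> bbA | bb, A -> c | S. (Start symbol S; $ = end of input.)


$ ∈ FOLLOW(S). For each A -> αBβ: add FIRST(β)\{ε} to FOLLOW(B); if β nullable, add FOLLOW(A).
FOLLOW(A) = {$}


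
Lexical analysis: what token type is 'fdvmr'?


Pattern: letter/underscore followed by alphanumerics, not a keyword
Type: IDENTIFIER


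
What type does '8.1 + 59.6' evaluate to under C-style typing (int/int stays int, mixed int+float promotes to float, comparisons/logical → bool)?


Operand types: float + float
Rule: mixed int/float promotes to float; int/int stays int
Result type: float


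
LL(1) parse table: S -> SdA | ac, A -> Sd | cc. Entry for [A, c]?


For [A, c]: 'c' ∈ FIRST(cc)
Entry: A -> cc


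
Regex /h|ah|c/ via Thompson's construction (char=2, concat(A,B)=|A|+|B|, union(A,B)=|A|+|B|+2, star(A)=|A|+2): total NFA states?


Syntax tree has 4 char leaf(s), 2 union(s), 0 star(s)
chars contribute 4×2 = 8; each union adds +2; each star adds +2
Total: 8 + 4 + 0 = 12 states


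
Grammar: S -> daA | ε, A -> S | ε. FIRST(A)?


Per alternative of A: FIRST(S) = {d, ε}; FIRST(ε) = {ε}
FIRST(A) = {d, ε}


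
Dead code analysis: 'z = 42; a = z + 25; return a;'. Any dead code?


z is read by a's definition; a is returned
No dead code


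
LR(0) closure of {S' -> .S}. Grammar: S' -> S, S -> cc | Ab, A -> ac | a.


Start: S' -> .S
For each item with dot before a nonterminal B, add B -> .γ for every B-production
Closure: [S' -> .S, S -> .cc, S -> .Ab, A -> .ac, A -> .a]


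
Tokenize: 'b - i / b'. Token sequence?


Scan left to right, longest-match per lexeme
Tokens: ID(b), OP(-), ID(i), OP(/), ID(b)


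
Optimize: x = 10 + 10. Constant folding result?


10 + 10 = 20 at compile time
Optimized: x = 20


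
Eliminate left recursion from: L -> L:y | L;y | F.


Left-recursive alternatives: L:y, L;y; non-recursive: F
Introduce L': L -> FL', L' -> :yL' | ;yL' | ε


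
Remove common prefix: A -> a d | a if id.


Common prefix: 'a'
Factored: A -> a A', A' -> d | if id


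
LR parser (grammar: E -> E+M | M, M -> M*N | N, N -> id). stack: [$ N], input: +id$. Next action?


'N' (not preceded by M*) is the handle for M -> N
Action: reduce (M -> N)


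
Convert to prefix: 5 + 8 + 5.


left-to-right (same/higher precedence on left): tree is (+ (+ 5 8) 5)
Prefix: + + 5 8 5


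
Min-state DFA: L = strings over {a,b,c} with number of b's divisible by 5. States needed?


Track (count of b) mod 5: states 0..4, accept at 0
Minimal DFA: 5 states


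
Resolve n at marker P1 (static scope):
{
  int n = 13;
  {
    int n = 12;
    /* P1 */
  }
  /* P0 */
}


n declared in the same block as P1
n = 12


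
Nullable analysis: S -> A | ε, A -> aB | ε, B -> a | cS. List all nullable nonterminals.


A nonterminal is nullable iff some alternative derives ε (directly, or every symbol in it is nullable)
Nullable: {A, S}


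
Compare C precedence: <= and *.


'*' is multiplicative (level 10); '<=' is relational (level 7)
Higher level binds tighter
'*' has higher precedence than '<='


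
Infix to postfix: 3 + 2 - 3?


Left to right (same or higher precedence on left)
Postfix: 3 2 + 3 -


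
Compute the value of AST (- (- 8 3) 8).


Evaluate inner: (- 8 3) = 5
Evaluate root: (- 5 8) = -3
Result: -3


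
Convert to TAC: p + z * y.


Break into single-operator statements:
t1 = z * y
t2 = p + t1


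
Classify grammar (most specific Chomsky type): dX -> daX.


LHS has context (more than one symbol) and |LHS| ≤ |RHS|
Classification: Type 1 (Context-Sensitive)


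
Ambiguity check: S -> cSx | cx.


balanced c^n…x^n: each string has a unique parse
Unambiguous


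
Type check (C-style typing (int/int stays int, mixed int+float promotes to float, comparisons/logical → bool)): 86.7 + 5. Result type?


Operand types: float + int
Rule: mixed int/float promotes to float; int/int stays int
Result type: float


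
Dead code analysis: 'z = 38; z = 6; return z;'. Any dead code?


first assignment to z is overwritten before any read
Dead: 'z = 38'


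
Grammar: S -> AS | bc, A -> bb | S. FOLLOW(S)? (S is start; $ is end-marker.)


$ ∈ FOLLOW(S). For each A -> αBβ: add FIRST(β)\{ε} to FOLLOW(B); if β nullable, add FOLLOW(A).
FOLLOW(S) = {$, b}


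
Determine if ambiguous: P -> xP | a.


right-linear, alternatives start with distinct terminals 'x' vs 'a': unique leftmost derivation
Unambiguous


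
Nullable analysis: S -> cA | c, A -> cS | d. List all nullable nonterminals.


A nonterminal is nullable iff some alternative derives ε (directly, or every symbol in it is nullable)
Nullable: {}


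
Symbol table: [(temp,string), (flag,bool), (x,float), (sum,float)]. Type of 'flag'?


Lookup 'flag' → type bool


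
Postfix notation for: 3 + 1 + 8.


Left to right (same or higher precedence on left)
Postfix: 3 1 + 8 +


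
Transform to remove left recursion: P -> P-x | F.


Left-recursive alternatives: P-x; non-recursive: F
Introduce P': P -> FP', P' -> -xP' | ε


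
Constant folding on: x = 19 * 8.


19 * 8 = 152 at compile time
Optimized: x = 152


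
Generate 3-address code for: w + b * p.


Break into single-operator statements:
t1 = b * p
t2 = w + t1


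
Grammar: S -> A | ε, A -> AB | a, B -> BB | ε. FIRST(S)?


Per alternative of S: FIRST(A) = {a}; FIRST(ε) = {ε}
FIRST(S) = {a, ε}


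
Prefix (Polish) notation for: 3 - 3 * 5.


'*' binds tighter: tree is (- 3 (* 3 5))
Prefix: - 3 * 3 5


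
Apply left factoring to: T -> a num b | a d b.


Common prefix: 'a'
Factored: T -> a T', T' -> num b | d b


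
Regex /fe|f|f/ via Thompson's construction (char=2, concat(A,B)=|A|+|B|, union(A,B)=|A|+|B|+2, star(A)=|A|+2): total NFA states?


Syntax tree has 4 char leaf(s), 2 union(s), 0 star(s)
chars contribute 4×2 = 8; each union adds +2; each star adds +2
Total: 8 + 4 + 0 = 12 states


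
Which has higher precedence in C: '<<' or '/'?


'/' is multiplicative (level 10); '<<' is shift (level 8)
Higher level binds tighter
'/' has higher precedence than '<<'


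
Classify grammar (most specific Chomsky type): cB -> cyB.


LHS has context (more than one symbol) and |LHS| ≤ |RHS|
Classification: Type 1 (Context-Sensitive)


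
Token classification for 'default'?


Pattern: reserved word
Type: KEYWORD


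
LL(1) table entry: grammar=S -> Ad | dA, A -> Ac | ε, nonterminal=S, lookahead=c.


For [S, c]: 'c' ∈ FIRST(Ad)
Entry: S -> Ad


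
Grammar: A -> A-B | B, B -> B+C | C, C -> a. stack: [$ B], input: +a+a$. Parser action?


shift '+' to continue B -> B+C
Action: shift


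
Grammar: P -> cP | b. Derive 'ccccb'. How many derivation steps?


Derivation: P => cP => ccP => cccP => ccccP => ccccb
Steps: 5


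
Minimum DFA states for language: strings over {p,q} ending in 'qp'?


Track the longest suffix of input matching a prefix of 'qp': 3 classes (prefixes of length 0..2)
Minimal DFA: 3 states


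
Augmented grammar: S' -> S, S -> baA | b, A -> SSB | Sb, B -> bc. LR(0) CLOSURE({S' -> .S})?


Start: S' -> .S
For each item with dot before a nonterminal B, add B -> .γ for every B-production
Closure: [S' -> .S, S -> .baA, S -> .b]


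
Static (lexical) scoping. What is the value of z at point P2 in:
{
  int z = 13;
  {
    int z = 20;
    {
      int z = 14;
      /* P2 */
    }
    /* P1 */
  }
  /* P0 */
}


z declared in the same block as P2
z = 14


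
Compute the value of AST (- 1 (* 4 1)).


Evaluate inner: (* 4 1) = 4
Evaluate root: (- 1 4) = -3
Result: -3


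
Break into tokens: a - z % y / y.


Scan left to right, longest-match per lexeme
Tokens: ID(a), OP(-), ID(z), OP(%), ID(y), OP(/), ID(y)


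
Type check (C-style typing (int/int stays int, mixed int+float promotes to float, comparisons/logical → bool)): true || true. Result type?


Operand types: bool || bool
Rule: logical operators take bool operands and yield bool
Result type: bool


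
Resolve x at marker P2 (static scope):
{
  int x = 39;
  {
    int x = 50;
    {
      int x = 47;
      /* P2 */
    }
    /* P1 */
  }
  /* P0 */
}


x declared in the same block as P2
x = 47


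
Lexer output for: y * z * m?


Scan left to right, longest-match per lexeme
Tokens: ID(y), OP(*), ID(z), OP(*), ID(m)


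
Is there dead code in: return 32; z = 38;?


statement follows a return and is unreachable
Dead: 'z = 38'


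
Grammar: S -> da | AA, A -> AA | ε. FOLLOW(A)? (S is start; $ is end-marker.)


$ ∈ FOLLOW(S). For each A -> αBβ: add FIRST(β)\{ε} to FOLLOW(B); if β nullable, add FOLLOW(A).
FOLLOW(A) = {$}


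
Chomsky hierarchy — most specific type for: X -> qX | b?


Right-linear: every RHS is a terminal or a terminal followed by one nonterminal
Classification: Type 3 (Regular)


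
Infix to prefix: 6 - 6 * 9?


'*' binds tighter: tree is (- 6 (* 6 9))
Prefix: - 6 * 6 9


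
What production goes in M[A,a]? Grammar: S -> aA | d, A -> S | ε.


For [A, a]: 'a' ∈ FIRST(S)
Entry: A -> S
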